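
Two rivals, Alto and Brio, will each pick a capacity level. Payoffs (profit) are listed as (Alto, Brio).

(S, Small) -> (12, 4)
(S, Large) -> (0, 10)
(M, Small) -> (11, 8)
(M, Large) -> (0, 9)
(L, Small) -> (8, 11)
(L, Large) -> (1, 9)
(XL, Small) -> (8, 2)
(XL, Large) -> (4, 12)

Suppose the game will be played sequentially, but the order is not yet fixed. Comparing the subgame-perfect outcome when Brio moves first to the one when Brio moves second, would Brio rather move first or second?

first

If Alto leads: Brio's best replies are S→Large, M→Large, L→Small, XL→Large; Alto's induced payoffs 0, 0, 8, 4; outcome (L, Small), payoffs (8, 11).
If Brio leads: Alto's best replies are Small→S, Large→XL; Brio's induced payoffs 4, 12; outcome (XL, Large), payoffs (4, 12).
Brio gets 12 moving first and 11 moving second, so Brio prefers to move first.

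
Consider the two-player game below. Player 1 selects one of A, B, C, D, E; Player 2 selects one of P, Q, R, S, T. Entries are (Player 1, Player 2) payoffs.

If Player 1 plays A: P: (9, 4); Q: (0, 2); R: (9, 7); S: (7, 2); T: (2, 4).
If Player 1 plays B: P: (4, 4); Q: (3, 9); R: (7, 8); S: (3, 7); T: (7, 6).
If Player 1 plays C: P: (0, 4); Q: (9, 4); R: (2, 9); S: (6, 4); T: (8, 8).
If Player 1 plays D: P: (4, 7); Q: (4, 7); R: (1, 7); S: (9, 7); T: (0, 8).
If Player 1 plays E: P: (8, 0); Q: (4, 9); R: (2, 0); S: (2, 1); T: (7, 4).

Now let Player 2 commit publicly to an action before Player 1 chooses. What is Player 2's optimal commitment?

T

Player 1 best-responds to each possible Player 2 move:
- P: Player 1 compares 9, 4, 0, 4, 8 and picks A; Player 2 would get 4.
- Q: Player 1 compares 0, 3, 9, 4, 4 and picks C; Player 2 would get 4.
- R: Player 1 compares 9, 7, 2, 1, 2 and picks A; Player 2 would get 7.
- S: Player 1 compares 7, 3, 6, 9, 2 and picks D; Player 2 would get 7.
- T: Player 1 compares 2, 7, 8, 0, 7 and picks C; Player 2 would get 8.
Player 2's induced payoffs are 4, 4, 7, 7, 8, so Player 2 commits to T. Subgame-perfect outcome: (C, T) with payoffs (8, 8).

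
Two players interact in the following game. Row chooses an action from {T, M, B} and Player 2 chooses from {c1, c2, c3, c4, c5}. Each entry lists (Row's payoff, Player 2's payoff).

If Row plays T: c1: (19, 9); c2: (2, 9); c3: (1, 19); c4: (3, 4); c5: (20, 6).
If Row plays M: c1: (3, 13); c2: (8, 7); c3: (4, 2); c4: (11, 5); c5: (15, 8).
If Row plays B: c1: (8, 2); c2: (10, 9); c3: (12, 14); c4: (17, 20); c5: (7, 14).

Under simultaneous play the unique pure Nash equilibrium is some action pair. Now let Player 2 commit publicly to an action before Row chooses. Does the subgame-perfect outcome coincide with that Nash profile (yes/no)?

Solve by backward induction (Player 2 leads).
- c1: BR = T, leader payoff 9.
- c2: BR = B, leader payoff 9.
- c3: BR = B, leader payoff 14.
- c4: BR = B, leader payoff 20.
- c5: BR = T, leader payoff 6.
Player 2's induced payoffs are 9, 9, 14, 20, 6, so Player 2 commits to c4. Subgame-perfect outcome: (B, c4) with payoffs (17, 20).
For the simultaneous game, intersect best replies.
Row's best replies: c1→T; c2→B; c3→B; c4→B; c5→T.
Player 2's best replies: T→c3; M→c1; B→c4.
The unique mutual best reply is (B, c4), giving (17, 20).
Sequential outcome (B, c4) coincides with the Nash profile (B, c4).

yes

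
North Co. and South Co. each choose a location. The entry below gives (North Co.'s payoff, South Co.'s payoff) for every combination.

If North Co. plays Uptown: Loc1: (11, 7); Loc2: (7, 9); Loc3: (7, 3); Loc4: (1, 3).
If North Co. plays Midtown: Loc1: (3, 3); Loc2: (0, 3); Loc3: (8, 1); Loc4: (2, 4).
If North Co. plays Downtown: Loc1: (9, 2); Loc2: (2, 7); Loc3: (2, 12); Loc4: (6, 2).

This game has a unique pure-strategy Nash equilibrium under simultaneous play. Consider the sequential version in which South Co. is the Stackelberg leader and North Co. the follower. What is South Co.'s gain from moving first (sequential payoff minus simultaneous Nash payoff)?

0

North Co. best-responds to each possible South Co. move:
- Loc1: North Co. compares 11, 3, 9 and picks Uptown; South Co. would get 7.
- Loc2: North Co. compares 7, 0, 2 and picks Uptown; South Co. would get 9.
- Loc3: North Co. compares 7, 8, 2 and picks Midtown; South Co. would get 1.
- Loc4: North Co. compares 1, 2, 6 and picks Downtown; South Co. would get 2.
Among 7, 9, 1, 2, the best is 9 at Loc2. Subgame-perfect outcome: (Uptown, Loc2) with payoffs (7, 9).
For the simultaneous game, intersect best replies.
North Co.'s best replies: Loc1→Uptown; Loc2→Uptown; Loc3→Midtown; Loc4→Downtown.
South Co.'s best replies: Uptown→Loc2; Midtown→Loc4; Downtown→Loc3.
Only (Uptown, Loc2) has each player best-responding; Nash payoffs (7, 9).
South Co.'s commitment gain: 9 − 9 = 0.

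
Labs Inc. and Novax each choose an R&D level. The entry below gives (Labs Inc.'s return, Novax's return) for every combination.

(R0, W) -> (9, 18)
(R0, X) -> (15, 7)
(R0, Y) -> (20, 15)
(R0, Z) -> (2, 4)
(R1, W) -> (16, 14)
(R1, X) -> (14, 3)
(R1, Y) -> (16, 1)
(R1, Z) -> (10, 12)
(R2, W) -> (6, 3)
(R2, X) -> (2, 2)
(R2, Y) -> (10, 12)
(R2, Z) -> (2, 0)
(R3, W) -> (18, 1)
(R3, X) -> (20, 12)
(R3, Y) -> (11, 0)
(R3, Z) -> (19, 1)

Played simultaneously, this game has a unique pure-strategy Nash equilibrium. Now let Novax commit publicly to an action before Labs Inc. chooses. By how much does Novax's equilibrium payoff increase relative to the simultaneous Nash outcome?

Backward induction with Novax moving first.
- W: BR = R3, leader payoff 1.
- X: BR = R3, leader payoff 12.
- Y: BR = R0, leader payoff 15.
- Z: BR = R3, leader payoff 1.
Maximizing over 1, 12, 15, 1, Novax chooses Y. Subgame-perfect outcome: (R0, Y) with payoffs (20, 15).
For the simultaneous game, intersect best replies.
Labs Inc.'s best replies: W→R3; X→R3; Y→R0; Z→R3.
Novax's best replies: R0→W; R1→W; R2→Y; R3→X.
The unique mutual best reply is (R3, X), giving (20, 12).
Novax's commitment gain: 15 − 12 = 3.

3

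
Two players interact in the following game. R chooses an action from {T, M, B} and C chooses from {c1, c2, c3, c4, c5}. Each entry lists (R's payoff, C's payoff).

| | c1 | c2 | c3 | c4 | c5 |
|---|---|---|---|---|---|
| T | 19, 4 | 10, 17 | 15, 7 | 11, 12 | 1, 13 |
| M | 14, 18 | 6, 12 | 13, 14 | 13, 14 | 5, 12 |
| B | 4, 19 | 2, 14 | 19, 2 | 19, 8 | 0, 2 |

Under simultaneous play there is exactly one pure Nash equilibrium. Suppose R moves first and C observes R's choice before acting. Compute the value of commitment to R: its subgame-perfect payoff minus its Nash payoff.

4

C best-responds to each possible R move:
- T → C plays c2 (best of 4, 17, 7, 12, 13); R gets 10.
- M → C plays c1 (best of 18, 12, 14, 14, 12); R gets 14.
- B → C plays c1 (best of 19, 14, 2, 8, 2); R gets 4.
Among 10, 14, 4, the best is 14 at M. Subgame-perfect outcome: (M, c1) with payoffs (14, 18).
Now find the simultaneous Nash equilibrium.
R's best replies: c1→T; c2→T; c3→B; c4→B; c5→M.
C's best replies: T→c2; M→c1; B→c1.
Only (T, c2) has each player best-responding; Nash payoffs (10, 17).
R's commitment gain: 14 − 10 = 4.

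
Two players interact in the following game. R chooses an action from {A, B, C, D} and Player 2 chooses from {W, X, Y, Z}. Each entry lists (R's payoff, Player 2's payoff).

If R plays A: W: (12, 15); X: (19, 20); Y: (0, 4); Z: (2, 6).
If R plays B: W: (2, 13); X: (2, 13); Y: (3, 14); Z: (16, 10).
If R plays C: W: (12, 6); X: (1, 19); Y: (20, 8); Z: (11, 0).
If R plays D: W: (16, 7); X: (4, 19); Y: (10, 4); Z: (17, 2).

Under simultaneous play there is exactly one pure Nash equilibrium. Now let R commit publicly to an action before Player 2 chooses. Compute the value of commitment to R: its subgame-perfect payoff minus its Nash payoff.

0

Solve by backward induction (R leads).
- A: Player 2 compares 15, 20, 4, 6 and picks X; R would get 19.
- B: Player 2 compares 13, 13, 14, 10 and picks Y; R would get 3.
- C: Player 2 compares 6, 19, 8, 0 and picks X; R would get 1.
- D: Player 2 compares 7, 19, 4, 2 and picks X; R would get 4.
Maximizing over 19, 3, 1, 4, R chooses A. Subgame-perfect outcome: (A, X) with payoffs (19, 20).
Under simultaneous play:
R's best replies: W→D; X→A; Y→C; Z→D.
Player 2's best replies: A→X; B→Y; C→X; D→X.
Only (A, X) has each player best-responding; Nash payoffs (19, 20).
R's commitment gain: 19 − 19 = 0.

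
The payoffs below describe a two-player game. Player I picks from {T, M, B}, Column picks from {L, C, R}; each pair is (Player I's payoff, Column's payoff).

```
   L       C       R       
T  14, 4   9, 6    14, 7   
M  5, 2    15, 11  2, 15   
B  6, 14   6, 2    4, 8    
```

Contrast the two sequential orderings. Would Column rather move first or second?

If Player I leads: Column's best replies are T→R, M→R, B→L; Player I's induced payoffs 14, 2, 6; outcome (T, R), payoffs (14, 7).
If Column leads: Player I's best replies are L→T, C→M, R→T; Column's induced payoffs 4, 11, 7; outcome (M, C), payoffs (15, 11).
Column gets 11 moving first and 7 moving second, so Column prefers to move first.

first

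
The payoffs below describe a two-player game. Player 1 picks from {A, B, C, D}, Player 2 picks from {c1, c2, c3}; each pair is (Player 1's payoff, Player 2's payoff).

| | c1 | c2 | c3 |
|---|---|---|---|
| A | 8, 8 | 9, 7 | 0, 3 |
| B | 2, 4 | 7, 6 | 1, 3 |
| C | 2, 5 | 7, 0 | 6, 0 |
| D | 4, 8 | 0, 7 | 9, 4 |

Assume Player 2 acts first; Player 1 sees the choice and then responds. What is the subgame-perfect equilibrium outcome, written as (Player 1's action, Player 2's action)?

Backward induction with Player 2 moving first.
- c1: BR = A, leader payoff 8.
- c2: BR = A, leader payoff 7.
- c3: BR = D, leader payoff 4.
Among 8, 7, 4, the best is 8 at c1. Subgame-perfect outcome: (A, c1) with payoffs (8, 8).

(A, c1)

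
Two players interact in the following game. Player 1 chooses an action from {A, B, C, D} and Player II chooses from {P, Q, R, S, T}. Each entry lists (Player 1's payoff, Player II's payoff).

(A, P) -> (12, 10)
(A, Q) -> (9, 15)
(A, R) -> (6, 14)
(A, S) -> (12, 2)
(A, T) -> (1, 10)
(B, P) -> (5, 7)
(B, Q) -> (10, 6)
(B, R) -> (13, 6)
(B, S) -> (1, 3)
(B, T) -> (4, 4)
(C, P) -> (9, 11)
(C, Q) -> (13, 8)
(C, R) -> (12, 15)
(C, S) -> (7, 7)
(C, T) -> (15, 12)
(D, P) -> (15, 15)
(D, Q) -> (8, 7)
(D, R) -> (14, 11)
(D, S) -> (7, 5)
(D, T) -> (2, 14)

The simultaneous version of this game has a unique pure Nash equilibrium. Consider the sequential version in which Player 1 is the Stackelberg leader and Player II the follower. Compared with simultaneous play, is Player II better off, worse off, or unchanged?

Work backward from Player II's decision.
- A: Player II compares 10, 15, 14, 2, 10 and picks Q; Player 1 would get 9.
- B: Player II compares 7, 6, 6, 3, 4 and picks P; Player 1 would get 5.
- C: Player II compares 11, 8, 15, 7, 12 and picks R; Player 1 would get 12.
- D: Player II compares 15, 7, 11, 5, 14 and picks P; Player 1 would get 15.
Player 1's induced payoffs are 9, 5, 12, 15, so Player 1 commits to D. Subgame-perfect outcome: (D, P) with payoffs (15, 15).
Under simultaneous play:
Player 1's best replies: P→D; Q→C; R→D; S→A; T→C.
Player II's best replies: A→Q; B→P; C→R; D→P.
The unique mutual best reply is (D, P), giving (15, 15).
Player II earns 15 sequentially versus 15 at the Nash outcome: unchanged.

unchanged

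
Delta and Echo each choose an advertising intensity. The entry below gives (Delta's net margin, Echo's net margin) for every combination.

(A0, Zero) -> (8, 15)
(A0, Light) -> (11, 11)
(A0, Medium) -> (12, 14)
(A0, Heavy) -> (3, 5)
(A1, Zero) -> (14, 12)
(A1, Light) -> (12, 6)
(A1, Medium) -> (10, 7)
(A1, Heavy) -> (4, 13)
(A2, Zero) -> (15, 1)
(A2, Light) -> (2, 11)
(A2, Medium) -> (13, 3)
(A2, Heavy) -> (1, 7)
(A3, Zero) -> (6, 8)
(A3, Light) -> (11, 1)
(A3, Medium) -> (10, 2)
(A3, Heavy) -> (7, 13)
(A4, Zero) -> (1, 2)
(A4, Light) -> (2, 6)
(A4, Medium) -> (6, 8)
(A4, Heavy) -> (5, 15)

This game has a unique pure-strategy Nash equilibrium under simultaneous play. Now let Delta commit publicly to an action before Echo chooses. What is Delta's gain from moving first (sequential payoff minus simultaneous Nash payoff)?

1

Echo best-responds to each possible Delta move:
- A0: Echo compares 15, 11, 14, 5 and picks Zero; Delta would get 8.
- A1: Echo compares 12, 6, 7, 13 and picks Heavy; Delta would get 4.
- A2: Echo compares 1, 11, 3, 7 and picks Light; Delta would get 2.
- A3: Echo compares 8, 1, 2, 13 and picks Heavy; Delta would get 7.
- A4: Echo compares 2, 6, 8, 15 and picks Heavy; Delta would get 5.
Maximizing over 8, 4, 2, 7, 5, Delta chooses A0. Subgame-perfect outcome: (A0, Zero) with payoffs (8, 15).
Now find the simultaneous Nash equilibrium.
Delta's best replies: Zero→A2; Light→A1; Medium→A2; Heavy→A3.
Echo's best replies: A0→Zero; A1→Heavy; A2→Light; A3→Heavy; A4→Heavy.
Only (A3, Heavy) has each player best-responding; Nash payoffs (7, 13).
Delta's commitment gain: 8 − 7 = 1.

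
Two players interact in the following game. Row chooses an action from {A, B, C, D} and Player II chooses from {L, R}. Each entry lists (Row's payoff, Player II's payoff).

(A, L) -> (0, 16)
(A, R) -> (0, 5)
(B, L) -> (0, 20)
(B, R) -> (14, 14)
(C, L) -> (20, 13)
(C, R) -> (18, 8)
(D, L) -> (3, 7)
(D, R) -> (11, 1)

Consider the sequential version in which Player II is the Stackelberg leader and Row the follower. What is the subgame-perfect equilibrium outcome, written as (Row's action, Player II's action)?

Work backward from Row's decision.
- L → Row plays C (best of 0, 0, 20, 3); Player II gets 13.
- R → Row plays C (best of 0, 14, 18, 11); Player II gets 8.
Among 13, 8, the best is 13 at L. Subgame-perfect outcome: (C, L) with payoffs (20, 13).

(C, L)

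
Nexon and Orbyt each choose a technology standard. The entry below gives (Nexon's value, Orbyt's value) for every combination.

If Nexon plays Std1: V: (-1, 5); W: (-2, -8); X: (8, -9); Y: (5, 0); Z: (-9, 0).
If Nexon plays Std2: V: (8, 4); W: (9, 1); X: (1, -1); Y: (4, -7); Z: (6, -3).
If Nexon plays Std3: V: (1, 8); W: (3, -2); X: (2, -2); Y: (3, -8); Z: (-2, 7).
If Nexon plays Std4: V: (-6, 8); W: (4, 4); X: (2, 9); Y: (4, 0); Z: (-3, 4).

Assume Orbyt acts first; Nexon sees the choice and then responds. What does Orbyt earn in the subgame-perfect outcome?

Solve by backward induction (Orbyt leads).
- V: BR = Std2, leader payoff 4.
- W: BR = Std2, leader payoff 1.
- X: BR = Std1, leader payoff -9.
- Y: BR = Std1, leader payoff 0.
- Z: BR = Std2, leader payoff -3.
Among 4, 1, -9, 0, -3, the best is 4 at V. Subgame-perfect outcome: (Std2, V) with payoffs (8, 4).

4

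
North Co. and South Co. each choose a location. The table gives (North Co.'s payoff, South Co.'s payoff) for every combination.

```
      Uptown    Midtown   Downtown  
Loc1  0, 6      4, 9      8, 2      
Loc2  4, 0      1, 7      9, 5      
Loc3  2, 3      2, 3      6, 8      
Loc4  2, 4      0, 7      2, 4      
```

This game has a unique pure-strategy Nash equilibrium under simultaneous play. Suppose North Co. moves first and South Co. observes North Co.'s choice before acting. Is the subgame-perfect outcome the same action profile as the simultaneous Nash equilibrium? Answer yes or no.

Work backward from South Co.'s decision.
- Loc1 → South Co. plays Midtown (best of 6, 9, 2); North Co. gets 4.
- Loc2 → South Co. plays Midtown (best of 0, 7, 5); North Co. gets 1.
- Loc3 → South Co. plays Downtown (best of 3, 3, 8); North Co. gets 6.
- Loc4 → South Co. plays Midtown (best of 4, 7, 4); North Co. gets 0.
Among 4, 1, 6, 0, the best is 6 at Loc3. Subgame-perfect outcome: (Loc3, Downtown) with payoffs (6, 8).
Now find the simultaneous Nash equilibrium.
North Co.'s best replies: Uptown→Loc2; Midtown→Loc1; Downtown→Loc2.
South Co.'s best replies: Loc1→Midtown; Loc2→Midtown; Loc3→Downtown; Loc4→Midtown.
The unique mutual best reply is (Loc1, Midtown), giving (4, 9).
Sequential outcome (Loc3, Downtown) differs from the Nash profile (Loc1, Midtown).

no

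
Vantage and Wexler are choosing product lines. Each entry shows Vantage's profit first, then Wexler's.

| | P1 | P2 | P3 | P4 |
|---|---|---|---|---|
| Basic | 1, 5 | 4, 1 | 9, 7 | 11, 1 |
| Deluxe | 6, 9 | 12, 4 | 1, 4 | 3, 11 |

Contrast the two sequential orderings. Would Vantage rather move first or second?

If Vantage leads: Wexler's best replies are Basic→P3, Deluxe→P4; Vantage's induced payoffs 9, 3; outcome (Basic, P3), payoffs (9, 7).
If Wexler leads: Vantage's best replies are P1→Deluxe, P2→Deluxe, P3→Basic, P4→Basic; Wexler's induced payoffs 9, 4, 7, 1; outcome (Deluxe, P1), payoffs (6, 9).
Vantage gets 9 moving first and 6 moving second, so Vantage prefers to move first.

first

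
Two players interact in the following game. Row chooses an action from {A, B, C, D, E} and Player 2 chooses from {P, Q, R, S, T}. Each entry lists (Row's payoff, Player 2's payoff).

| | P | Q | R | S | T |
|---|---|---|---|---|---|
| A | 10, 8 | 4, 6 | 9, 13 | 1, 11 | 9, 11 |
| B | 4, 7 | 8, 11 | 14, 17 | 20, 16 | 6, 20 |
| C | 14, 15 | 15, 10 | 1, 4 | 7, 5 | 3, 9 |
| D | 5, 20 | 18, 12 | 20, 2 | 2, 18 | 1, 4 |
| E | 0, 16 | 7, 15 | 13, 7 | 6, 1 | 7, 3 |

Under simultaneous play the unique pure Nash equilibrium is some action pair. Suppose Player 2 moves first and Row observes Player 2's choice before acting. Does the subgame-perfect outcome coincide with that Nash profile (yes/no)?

no

Work backward from Row's decision.
- P: BR = C, leader payoff 15.
- Q: BR = D, leader payoff 12.
- R: BR = D, leader payoff 2.
- S: BR = B, leader payoff 16.
- T: BR = A, leader payoff 11.
Player 2's induced payoffs are 15, 12, 2, 16, 11, so Player 2 commits to S. Subgame-perfect outcome: (B, S) with payoffs (20, 16).
Now find the simultaneous Nash equilibrium.
Row's best replies: P→C; Q→D; R→D; S→B; T→A.
Player 2's best replies: A→R; B→T; C→P; D→P; E→P.
Only (C, P) has each player best-responding; Nash payoffs (14, 15).
Sequential outcome (B, S) differs from the Nash profile (C, P).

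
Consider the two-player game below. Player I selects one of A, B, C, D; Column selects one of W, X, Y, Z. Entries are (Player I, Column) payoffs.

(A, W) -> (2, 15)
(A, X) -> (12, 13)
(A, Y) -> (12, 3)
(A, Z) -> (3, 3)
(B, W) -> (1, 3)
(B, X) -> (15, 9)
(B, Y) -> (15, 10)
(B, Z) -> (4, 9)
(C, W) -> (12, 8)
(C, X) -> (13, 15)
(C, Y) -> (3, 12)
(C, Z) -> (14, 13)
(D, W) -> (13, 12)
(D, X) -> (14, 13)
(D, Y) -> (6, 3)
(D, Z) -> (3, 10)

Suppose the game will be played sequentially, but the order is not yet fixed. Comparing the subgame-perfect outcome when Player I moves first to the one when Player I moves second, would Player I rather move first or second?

If Player I leads: Column's best replies are A→W, B→Y, C→X, D→X; Player I's induced payoffs 2, 15, 13, 14; outcome (B, Y), payoffs (15, 10).
If Column leads: Player I's best replies are W→D, X→B, Y→B, Z→C; Column's induced payoffs 12, 9, 10, 13; outcome (C, Z), payoffs (14, 13).
Player I gets 15 moving first and 14 moving second, so Player I prefers to move first.

first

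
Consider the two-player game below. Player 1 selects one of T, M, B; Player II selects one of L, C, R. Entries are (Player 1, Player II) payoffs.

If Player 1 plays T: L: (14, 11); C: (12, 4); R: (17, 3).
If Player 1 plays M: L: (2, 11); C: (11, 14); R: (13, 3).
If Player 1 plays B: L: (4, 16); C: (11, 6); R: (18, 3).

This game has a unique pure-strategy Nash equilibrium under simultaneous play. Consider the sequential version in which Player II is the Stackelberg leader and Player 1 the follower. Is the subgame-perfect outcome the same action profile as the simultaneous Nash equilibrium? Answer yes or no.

Solve by backward induction (Player II leads).
- L: BR = T, leader payoff 11.
- C: BR = T, leader payoff 4.
- R: BR = B, leader payoff 3.
Player II's induced payoffs are 11, 4, 3, so Player II commits to L. Subgame-perfect outcome: (T, L) with payoffs (14, 11).
For the simultaneous game, intersect best replies.
Player 1's best replies: L→T; C→T; R→B.
Player II's best replies: T→L; M→C; B→L.
Only (T, L) has each player best-responding; Nash payoffs (14, 11).
Sequential outcome (T, L) coincides with the Nash profile (T, L).

yes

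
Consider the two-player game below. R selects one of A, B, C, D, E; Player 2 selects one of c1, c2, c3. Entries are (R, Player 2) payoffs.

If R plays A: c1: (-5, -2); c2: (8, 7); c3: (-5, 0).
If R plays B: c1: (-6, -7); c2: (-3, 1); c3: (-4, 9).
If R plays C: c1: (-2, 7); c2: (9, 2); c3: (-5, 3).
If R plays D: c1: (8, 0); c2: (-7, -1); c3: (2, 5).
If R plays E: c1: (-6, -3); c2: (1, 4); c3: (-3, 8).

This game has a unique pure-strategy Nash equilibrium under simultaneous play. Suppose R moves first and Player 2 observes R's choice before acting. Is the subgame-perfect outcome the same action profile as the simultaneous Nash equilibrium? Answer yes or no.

no

Player 2 best-responds to each possible R move:
- A: BR = c2, leader payoff 8.
- B: BR = c3, leader payoff -4.
- C: BR = c1, leader payoff -2.
- D: BR = c3, leader payoff 2.
- E: BR = c3, leader payoff -3.
R's induced payoffs are 8, -4, -2, 2, -3, so R commits to A. Subgame-perfect outcome: (A, c2) with payoffs (8, 7).
For the simultaneous game, intersect best replies.
R's best replies: c1→D; c2→C; c3→D.
Player 2's best replies: A→c2; B→c3; C→c1; D→c3; E→c3.
The unique mutual best reply is (D, c3), giving (2, 5).
Sequential outcome (A, c2) differs from the Nash profile (D, c3).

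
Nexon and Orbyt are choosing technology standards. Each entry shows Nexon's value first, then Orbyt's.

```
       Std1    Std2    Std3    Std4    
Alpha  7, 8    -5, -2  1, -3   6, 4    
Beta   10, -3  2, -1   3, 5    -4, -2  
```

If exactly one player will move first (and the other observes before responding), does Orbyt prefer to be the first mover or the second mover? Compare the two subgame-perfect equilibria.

second

If Nexon leads: Orbyt's best replies are Alpha→Std1, Beta→Std3; Nexon's induced payoffs 7, 3; outcome (Alpha, Std1), payoffs (7, 8).
If Orbyt leads: Nexon's best replies are Std1→Beta, Std2→Beta, Std3→Beta, Std4→Alpha; Orbyt's induced payoffs -3, -1, 5, 4; outcome (Beta, Std3), payoffs (3, 5).
Orbyt gets 5 moving first and 8 moving second, so Orbyt prefers to move second.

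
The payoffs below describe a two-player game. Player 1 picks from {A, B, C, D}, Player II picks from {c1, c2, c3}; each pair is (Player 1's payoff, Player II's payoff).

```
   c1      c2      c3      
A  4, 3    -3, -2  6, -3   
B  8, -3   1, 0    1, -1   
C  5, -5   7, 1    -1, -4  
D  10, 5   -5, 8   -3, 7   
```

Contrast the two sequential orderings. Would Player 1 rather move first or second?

If Player 1 leads: Player II's best replies are A→c1, B→c2, C→c2, D→c2; Player 1's induced payoffs 4, 1, 7, -5; outcome (C, c2), payoffs (7, 1).
If Player II leads: Player 1's best replies are c1→D, c2→C, c3→A; Player II's induced payoffs 5, 1, -3; outcome (D, c1), payoffs (10, 5).
Player 1 gets 7 moving first and 10 moving second, so Player 1 prefers to move second.

second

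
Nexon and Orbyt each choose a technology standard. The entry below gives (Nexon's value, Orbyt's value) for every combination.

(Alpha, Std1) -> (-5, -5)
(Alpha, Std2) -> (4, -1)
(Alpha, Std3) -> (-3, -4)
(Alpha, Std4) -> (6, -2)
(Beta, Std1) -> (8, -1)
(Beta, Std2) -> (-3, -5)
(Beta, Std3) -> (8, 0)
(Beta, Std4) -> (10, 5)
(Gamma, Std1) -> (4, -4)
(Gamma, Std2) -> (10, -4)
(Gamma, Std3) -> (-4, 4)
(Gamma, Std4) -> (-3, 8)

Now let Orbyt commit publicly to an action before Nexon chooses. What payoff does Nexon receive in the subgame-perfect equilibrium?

Nexon best-responds to each possible Orbyt move:
- Std1 → Nexon plays Beta (best of -5, 8, 4); Orbyt gets -1.
- Std2 → Nexon plays Gamma (best of 4, -3, 10); Orbyt gets -4.
- Std3 → Nexon plays Beta (best of -3, 8, -4); Orbyt gets 0.
- Std4 → Nexon plays Beta (best of 6, 10, -3); Orbyt gets 5.
Orbyt's induced payoffs are -1, -4, 0, 5, so Orbyt commits to Std4. Subgame-perfect outcome: (Beta, Std4) with payoffs (10, 5).

10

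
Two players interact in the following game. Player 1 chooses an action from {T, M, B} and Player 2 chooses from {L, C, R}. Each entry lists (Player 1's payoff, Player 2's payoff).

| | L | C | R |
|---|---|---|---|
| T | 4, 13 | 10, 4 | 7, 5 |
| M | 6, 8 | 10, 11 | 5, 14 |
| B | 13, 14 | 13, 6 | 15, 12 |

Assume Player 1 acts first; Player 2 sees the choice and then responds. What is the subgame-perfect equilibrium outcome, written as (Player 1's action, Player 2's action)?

Solve by backward induction (Player 1 leads).
- T: BR = L, leader payoff 4.
- M: BR = R, leader payoff 5.
- B: BR = L, leader payoff 13.
Maximizing over 4, 5, 13, Player 1 chooses B. Subgame-perfect outcome: (B, L) with payoffs (13, 14).

(B, L)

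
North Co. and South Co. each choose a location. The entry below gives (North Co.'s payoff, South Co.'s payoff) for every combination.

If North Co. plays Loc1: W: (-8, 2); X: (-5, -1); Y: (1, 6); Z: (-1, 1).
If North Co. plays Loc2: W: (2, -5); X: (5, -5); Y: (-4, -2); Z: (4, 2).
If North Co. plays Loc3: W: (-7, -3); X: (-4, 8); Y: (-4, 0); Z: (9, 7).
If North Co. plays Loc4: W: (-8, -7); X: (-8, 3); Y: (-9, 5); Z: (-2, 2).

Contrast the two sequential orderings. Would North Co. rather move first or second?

If North Co. leads: South Co.'s best replies are Loc1→Y, Loc2→Z, Loc3→X, Loc4→Y; North Co.'s induced payoffs 1, 4, -4, -9; outcome (Loc2, Z), payoffs (4, 2).
If South Co. leads: North Co.'s best replies are W→Loc2, X→Loc2, Y→Loc1, Z→Loc3; South Co.'s induced payoffs -5, -5, 6, 7; outcome (Loc3, Z), payoffs (9, 7).
North Co. gets 4 moving first and 9 moving second, so North Co. prefers to move second.

second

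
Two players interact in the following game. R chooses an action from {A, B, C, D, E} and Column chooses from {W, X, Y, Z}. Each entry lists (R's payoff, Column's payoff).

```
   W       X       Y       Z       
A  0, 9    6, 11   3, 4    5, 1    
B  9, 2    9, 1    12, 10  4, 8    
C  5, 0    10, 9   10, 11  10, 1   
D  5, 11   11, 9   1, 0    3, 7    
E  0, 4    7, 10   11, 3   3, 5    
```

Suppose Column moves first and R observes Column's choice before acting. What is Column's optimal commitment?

Backward induction with Column moving first.
- W: R compares 0, 9, 5, 5, 0 and picks B; Column would get 2.
- X: R compares 6, 9, 10, 11, 7 and picks D; Column would get 9.
- Y: R compares 3, 12, 10, 1, 11 and picks B; Column would get 10.
- Z: R compares 5, 4, 10, 3, 3 and picks C; Column would get 1.
Column's induced payoffs are 2, 9, 10, 1, so Column commits to Y. Subgame-perfect outcome: (B, Y) with payoffs (12, 10).

Y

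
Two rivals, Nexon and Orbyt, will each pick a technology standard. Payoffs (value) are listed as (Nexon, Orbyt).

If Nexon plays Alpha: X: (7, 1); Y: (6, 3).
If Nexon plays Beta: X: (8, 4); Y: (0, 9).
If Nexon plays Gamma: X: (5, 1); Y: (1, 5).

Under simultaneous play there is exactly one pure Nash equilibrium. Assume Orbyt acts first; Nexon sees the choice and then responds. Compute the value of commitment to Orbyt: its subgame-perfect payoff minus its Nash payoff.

1

Solve by backward induction (Orbyt leads).
- X: BR = Beta, leader payoff 4.
- Y: BR = Alpha, leader payoff 3.
Maximizing over 4, 3, Orbyt chooses X. Subgame-perfect outcome: (Beta, X) with payoffs (8, 4).
Under simultaneous play:
Nexon's best replies: X→Beta; Y→Alpha.
Orbyt's best replies: Alpha→Y; Beta→Y; Gamma→Y.
Only (Alpha, Y) has each player best-responding; Nash payoffs (6, 3).
Orbyt's commitment gain: 4 − 3 = 1.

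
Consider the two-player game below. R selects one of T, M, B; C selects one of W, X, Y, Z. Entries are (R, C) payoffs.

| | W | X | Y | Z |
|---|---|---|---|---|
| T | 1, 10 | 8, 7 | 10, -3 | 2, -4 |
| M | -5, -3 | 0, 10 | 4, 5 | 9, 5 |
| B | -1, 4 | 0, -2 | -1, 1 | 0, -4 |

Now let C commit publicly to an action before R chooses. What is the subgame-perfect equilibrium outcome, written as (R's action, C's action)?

(T, W)

Backward induction with C moving first.
- W → R plays T (best of 1, -5, -1); C gets 10.
- X → R plays T (best of 8, 0, 0); C gets 7.
- Y → R plays T (best of 10, 4, -1); C gets -3.
- Z → R plays M (best of 2, 9, 0); C gets 5.
Maximizing over 10, 7, -3, 5, C chooses W. Subgame-perfect outcome: (T, W) with payoffs (1, 10).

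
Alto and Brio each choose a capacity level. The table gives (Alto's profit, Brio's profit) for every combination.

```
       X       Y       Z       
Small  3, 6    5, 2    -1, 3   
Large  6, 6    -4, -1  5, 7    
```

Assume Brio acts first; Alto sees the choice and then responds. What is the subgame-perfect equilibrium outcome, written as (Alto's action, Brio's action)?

Alto best-responds to each possible Brio move:
- X: Alto compares 3, 6 and picks Large; Brio would get 6.
- Y: Alto compares 5, -4 and picks Small; Brio would get 2.
- Z: Alto compares -1, 5 and picks Large; Brio would get 7.
Among 6, 2, 7, the best is 7 at Z. Subgame-perfect outcome: (Large, Z) with payoffs (5, 7).

(Large, Z)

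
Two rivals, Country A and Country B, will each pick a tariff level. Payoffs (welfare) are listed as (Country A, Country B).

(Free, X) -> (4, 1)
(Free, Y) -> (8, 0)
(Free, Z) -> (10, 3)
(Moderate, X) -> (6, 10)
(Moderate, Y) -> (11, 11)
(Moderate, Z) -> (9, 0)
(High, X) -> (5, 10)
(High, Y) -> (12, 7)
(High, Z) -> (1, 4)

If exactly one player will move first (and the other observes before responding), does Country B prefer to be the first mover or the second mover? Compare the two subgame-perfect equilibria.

If Country A leads: Country B's best replies are Free→Z, Moderate→Y, High→X; Country A's induced payoffs 10, 11, 5; outcome (Moderate, Y), payoffs (11, 11).
If Country B leads: Country A's best replies are X→Moderate, Y→High, Z→Free; Country B's induced payoffs 10, 7, 3; outcome (Moderate, X), payoffs (6, 10).
Country B gets 10 moving first and 11 moving second, so Country B prefers to move second.

second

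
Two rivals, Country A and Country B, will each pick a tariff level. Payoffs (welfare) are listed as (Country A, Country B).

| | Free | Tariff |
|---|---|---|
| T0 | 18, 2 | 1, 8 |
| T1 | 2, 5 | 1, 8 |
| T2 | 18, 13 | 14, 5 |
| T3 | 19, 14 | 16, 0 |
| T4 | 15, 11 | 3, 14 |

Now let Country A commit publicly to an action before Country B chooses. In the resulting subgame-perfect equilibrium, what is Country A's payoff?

Country B best-responds to each possible Country A move:
- T0: Country B compares 2, 8 and picks Tariff; Country A would get 1.
- T1: Country B compares 5, 8 and picks Tariff; Country A would get 1.
- T2: Country B compares 13, 5 and picks Free; Country A would get 18.
- T3: Country B compares 14, 0 and picks Free; Country A would get 19.
- T4: Country B compares 11, 14 and picks Tariff; Country A would get 3.
Among 1, 1, 18, 19, 3, the best is 19 at T3. Subgame-perfect outcome: (T3, Free) with payoffs (19, 14).

19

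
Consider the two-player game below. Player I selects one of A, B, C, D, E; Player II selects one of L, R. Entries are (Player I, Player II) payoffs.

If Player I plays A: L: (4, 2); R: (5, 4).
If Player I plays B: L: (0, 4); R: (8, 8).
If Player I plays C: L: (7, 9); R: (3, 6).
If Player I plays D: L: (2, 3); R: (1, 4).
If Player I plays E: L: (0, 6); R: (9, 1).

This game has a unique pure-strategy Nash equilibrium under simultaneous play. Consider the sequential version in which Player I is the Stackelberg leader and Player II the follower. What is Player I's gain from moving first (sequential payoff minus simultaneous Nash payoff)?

1

Backward induction with Player I moving first.
- A: BR = R, leader payoff 5.
- B: BR = R, leader payoff 8.
- C: BR = L, leader payoff 7.
- D: BR = R, leader payoff 1.
- E: BR = L, leader payoff 0.
Among 5, 8, 7, 1, 0, the best is 8 at B. Subgame-perfect outcome: (B, R) with payoffs (8, 8).
Under simultaneous play:
Player I's best replies: L→C; R→E.
Player II's best replies: A→R; B→R; C→L; D→R; E→L.
The unique mutual best reply is (C, L), giving (7, 9).
Player I's commitment gain: 8 − 7 = 1.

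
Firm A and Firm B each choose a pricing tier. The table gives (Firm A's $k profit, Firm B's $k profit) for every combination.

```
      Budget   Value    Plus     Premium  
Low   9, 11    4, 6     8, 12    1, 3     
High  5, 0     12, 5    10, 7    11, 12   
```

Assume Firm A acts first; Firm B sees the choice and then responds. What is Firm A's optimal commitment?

Solve by backward induction (Firm A leads).
- Low: BR = Plus, leader payoff 8.
- High: BR = Premium, leader payoff 11.
Among 8, 11, the best is 11 at High. Subgame-perfect outcome: (High, Premium) with payoffs (11, 12).

High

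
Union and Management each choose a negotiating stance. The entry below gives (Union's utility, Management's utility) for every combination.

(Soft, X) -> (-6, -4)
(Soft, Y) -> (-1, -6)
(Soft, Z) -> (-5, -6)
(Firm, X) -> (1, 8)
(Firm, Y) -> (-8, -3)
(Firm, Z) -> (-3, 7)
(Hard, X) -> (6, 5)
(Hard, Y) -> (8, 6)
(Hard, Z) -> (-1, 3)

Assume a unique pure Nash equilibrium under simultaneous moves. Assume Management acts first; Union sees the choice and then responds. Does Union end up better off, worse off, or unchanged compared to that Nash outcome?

unchanged

Solve by backward induction (Management leads).
- X → Union plays Hard (best of -6, 1, 6); Management gets 5.
- Y → Union plays Hard (best of -1, -8, 8); Management gets 6.
- Z → Union plays Hard (best of -5, -3, -1); Management gets 3.
Management's induced payoffs are 5, 6, 3, so Management commits to Y. Subgame-perfect outcome: (Hard, Y) with payoffs (8, 6).
Under simultaneous play:
Union's best replies: X→Hard; Y→Hard; Z→Hard.
Management's best replies: Soft→X; Firm→X; Hard→Y.
Only (Hard, Y) has each player best-responding; Nash payoffs (8, 6).
Union earns 8 sequentially versus 8 at the Nash outcome: unchanged.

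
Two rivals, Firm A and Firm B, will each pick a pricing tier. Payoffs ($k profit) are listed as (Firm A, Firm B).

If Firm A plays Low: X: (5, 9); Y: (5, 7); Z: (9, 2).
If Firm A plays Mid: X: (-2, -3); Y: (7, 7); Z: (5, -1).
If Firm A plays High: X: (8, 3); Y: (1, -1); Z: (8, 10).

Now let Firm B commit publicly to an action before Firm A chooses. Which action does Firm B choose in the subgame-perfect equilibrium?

Backward induction with Firm B moving first.
- X: Firm A compares 5, -2, 8 and picks High; Firm B would get 3.
- Y: Firm A compares 5, 7, 1 and picks Mid; Firm B would get 7.
- Z: Firm A compares 9, 5, 8 and picks Low; Firm B would get 2.
Firm B's induced payoffs are 3, 7, 2, so Firm B commits to Y. Subgame-perfect outcome: (Mid, Y) with payoffs (7, 7).

Y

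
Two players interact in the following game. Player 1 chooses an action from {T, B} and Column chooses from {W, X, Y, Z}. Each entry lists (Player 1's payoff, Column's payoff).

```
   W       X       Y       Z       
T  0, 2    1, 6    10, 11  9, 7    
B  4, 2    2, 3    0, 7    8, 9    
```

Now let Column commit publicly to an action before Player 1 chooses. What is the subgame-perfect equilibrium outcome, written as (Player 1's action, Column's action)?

Backward induction with Column moving first.
- W: BR = B, leader payoff 2.
- X: BR = B, leader payoff 3.
- Y: BR = T, leader payoff 11.
- Z: BR = T, leader payoff 7.
Maximizing over 2, 3, 11, 7, Column chooses Y. Subgame-perfect outcome: (T, Y) with payoffs (10, 11).

(T, Y)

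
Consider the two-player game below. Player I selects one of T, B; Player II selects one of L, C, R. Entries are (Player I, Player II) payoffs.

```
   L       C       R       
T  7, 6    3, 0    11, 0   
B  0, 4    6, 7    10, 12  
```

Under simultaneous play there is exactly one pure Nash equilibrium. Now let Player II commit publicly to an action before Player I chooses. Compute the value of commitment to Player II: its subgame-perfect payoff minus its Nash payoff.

Backward induction with Player II moving first.
- L: BR = T, leader payoff 6.
- C: BR = B, leader payoff 7.
- R: BR = T, leader payoff 0.
Among 6, 7, 0, the best is 7 at C. Subgame-perfect outcome: (B, C) with payoffs (6, 7).
For the simultaneous game, intersect best replies.
Player I's best replies: L→T; C→B; R→T.
Player II's best replies: T→L; B→R.
The unique mutual best reply is (T, L), giving (7, 6).
Player II's commitment gain: 7 − 6 = 1.

1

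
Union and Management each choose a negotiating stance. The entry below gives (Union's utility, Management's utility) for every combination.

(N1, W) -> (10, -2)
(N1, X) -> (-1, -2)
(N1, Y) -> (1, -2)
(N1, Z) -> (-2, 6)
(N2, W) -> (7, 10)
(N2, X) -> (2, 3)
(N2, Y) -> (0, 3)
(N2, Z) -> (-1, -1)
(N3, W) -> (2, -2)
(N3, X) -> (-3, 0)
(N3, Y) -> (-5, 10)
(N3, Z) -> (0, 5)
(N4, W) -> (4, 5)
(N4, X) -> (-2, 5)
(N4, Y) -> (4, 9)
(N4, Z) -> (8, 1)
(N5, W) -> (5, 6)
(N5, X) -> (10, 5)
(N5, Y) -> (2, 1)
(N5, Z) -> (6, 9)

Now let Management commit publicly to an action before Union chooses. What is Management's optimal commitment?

Backward induction with Management moving first.
- W → Union plays N1 (best of 10, 7, 2, 4, 5); Management gets -2.
- X → Union plays N5 (best of -1, 2, -3, -2, 10); Management gets 5.
- Y → Union plays N4 (best of 1, 0, -5, 4, 2); Management gets 9.
- Z → Union plays N4 (best of -2, -1, 0, 8, 6); Management gets 1.
Among -2, 5, 9, 1, the best is 9 at Y. Subgame-perfect outcome: (N4, Y) with payoffs (4, 9).

Y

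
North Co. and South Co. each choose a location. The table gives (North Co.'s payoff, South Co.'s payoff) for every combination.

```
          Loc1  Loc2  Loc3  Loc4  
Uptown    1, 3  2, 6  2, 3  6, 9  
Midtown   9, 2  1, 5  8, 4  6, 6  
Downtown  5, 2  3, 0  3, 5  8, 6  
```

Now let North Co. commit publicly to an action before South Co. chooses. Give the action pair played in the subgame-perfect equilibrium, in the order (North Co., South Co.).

Backward induction with North Co. moving first.
- Uptown: BR = Loc4, leader payoff 6.
- Midtown: BR = Loc4, leader payoff 6.
- Downtown: BR = Loc4, leader payoff 8.
Maximizing over 6, 6, 8, North Co. chooses Downtown. Subgame-perfect outcome: (Downtown, Loc4) with payoffs (8, 6).

(Downtown, Loc4)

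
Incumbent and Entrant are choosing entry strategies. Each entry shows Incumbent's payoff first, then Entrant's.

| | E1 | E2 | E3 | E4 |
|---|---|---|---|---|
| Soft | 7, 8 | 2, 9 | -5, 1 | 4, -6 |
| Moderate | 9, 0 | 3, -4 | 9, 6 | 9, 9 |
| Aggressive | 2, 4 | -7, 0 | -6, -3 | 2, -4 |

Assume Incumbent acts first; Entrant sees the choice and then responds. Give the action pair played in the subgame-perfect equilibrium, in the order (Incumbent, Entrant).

(Moderate, E4)

Solve by backward induction (Incumbent leads).
- Soft: Entrant compares 8, 9, 1, -6 and picks E2; Incumbent would get 2.
- Moderate: Entrant compares 0, -4, 6, 9 and picks E4; Incumbent would get 9.
- Aggressive: Entrant compares 4, 0, -3, -4 and picks E1; Incumbent would get 2.
Maximizing over 2, 9, 2, Incumbent chooses Moderate. Subgame-perfect outcome: (Moderate, E4) with payoffs (9, 9).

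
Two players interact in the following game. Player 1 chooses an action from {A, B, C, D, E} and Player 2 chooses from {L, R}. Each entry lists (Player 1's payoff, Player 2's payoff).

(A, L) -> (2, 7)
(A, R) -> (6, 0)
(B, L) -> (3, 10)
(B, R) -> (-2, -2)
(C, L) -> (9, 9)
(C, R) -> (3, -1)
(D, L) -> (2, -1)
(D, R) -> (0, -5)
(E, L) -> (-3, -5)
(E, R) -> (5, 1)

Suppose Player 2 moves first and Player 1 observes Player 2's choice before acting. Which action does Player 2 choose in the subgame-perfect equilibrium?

L

Work backward from Player 1's decision.
- L: BR = C, leader payoff 9.
- R: BR = A, leader payoff 0.
Among 9, 0, the best is 9 at L. Subgame-perfect outcome: (C, L) with payoffs (9, 9).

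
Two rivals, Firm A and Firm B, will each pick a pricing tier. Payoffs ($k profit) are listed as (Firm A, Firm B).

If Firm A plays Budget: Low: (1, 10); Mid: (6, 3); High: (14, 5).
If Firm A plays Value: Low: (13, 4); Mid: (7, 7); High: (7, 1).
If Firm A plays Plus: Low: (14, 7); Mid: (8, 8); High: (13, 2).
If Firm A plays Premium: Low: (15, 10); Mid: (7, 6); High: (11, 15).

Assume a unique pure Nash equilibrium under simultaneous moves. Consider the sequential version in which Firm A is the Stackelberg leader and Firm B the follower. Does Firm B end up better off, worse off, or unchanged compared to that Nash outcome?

Backward induction with Firm A moving first.
- Budget → Firm B plays Low (best of 10, 3, 5); Firm A gets 1.
- Value → Firm B plays Mid (best of 4, 7, 1); Firm A gets 7.
- Plus → Firm B plays Mid (best of 7, 8, 2); Firm A gets 8.
- Premium → Firm B plays High (best of 10, 6, 15); Firm A gets 11.
Firm A's induced payoffs are 1, 7, 8, 11, so Firm A commits to Premium. Subgame-perfect outcome: (Premium, High) with payoffs (11, 15).
Now find the simultaneous Nash equilibrium.
Firm A's best replies: Low→Premium; Mid→Plus; High→Budget.
Firm B's best replies: Budget→Low; Value→Mid; Plus→Mid; Premium→High.
Only (Plus, Mid) has each player best-responding; Nash payoffs (8, 8).
Firm B earns 15 sequentially versus 8 at the Nash outcome: better off.

better off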